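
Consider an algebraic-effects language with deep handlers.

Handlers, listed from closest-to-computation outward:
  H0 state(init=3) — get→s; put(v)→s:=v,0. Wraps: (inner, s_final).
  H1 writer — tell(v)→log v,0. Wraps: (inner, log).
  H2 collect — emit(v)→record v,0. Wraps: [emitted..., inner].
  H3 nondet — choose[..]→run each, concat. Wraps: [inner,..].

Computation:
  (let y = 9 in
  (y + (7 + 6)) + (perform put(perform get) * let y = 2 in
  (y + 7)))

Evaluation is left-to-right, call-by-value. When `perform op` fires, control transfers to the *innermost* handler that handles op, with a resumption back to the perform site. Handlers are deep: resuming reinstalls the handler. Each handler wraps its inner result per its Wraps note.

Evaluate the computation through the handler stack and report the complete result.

Answer: [[((22, 3), ())]]

Working:
get @ H0 ⇒ 3
put(3) @ H0 ⇒ s:=3
H0 returns (22, 3)
H1 returns ((22, 3), ())
H2 returns [((22, 3), ())]
H3 returns [[((22, 3), ())]]
= [[((22, 3), ())]]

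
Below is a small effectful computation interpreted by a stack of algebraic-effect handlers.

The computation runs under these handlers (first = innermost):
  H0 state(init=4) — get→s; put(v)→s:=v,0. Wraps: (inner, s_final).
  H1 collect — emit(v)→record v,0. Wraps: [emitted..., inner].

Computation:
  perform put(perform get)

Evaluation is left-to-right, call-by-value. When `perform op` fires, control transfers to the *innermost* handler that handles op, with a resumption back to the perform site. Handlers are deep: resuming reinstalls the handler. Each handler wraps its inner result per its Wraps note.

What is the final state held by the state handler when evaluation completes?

Answer: 4

Step-by-step:
get @ H0 ⇒ 4
put(4) @ H0 ⇒ s:=4
H0 returns (0, 4)
H1 returns [(0, 4)]
= [(0, 4)]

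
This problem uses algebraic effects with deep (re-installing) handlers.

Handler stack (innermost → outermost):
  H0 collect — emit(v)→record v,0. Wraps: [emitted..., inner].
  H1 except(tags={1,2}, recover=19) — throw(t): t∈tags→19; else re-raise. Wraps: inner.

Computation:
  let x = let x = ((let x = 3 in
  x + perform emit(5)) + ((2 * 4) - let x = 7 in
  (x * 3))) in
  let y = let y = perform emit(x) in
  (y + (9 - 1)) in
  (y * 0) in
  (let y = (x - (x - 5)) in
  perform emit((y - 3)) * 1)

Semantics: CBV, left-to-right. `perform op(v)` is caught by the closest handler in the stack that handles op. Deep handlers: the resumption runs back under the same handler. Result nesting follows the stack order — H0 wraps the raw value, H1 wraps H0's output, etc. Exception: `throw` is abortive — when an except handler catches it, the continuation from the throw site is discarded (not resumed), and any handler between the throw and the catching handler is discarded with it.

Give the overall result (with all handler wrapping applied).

Step-by-step:
emit(5) @ H0 ⇒ out+=5
emit(-10) @ H0 ⇒ out+=-10
emit(2) @ H0 ⇒ out+=2
H0 returns [5, -10, 2, 0]
H1 returns [5, -10, 2, 0]
= [5, -10, 2, 0]

Answer: [5, -10, 2, 0]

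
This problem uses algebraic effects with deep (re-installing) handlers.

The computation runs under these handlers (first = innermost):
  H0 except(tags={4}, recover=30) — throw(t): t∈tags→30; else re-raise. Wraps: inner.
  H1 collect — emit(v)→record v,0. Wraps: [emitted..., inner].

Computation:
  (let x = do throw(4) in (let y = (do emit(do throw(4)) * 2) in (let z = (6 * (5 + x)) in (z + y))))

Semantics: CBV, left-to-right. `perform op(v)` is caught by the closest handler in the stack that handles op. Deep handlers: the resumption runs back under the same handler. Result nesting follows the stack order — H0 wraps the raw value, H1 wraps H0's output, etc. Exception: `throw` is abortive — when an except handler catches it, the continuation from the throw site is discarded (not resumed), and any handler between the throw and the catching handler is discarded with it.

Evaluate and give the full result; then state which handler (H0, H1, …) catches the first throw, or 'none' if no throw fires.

Working:
throw(4) @ H0 caught ⇒ 30
H1 returns [30]
= [30]

Answer: [30] ; first throw caught by: H0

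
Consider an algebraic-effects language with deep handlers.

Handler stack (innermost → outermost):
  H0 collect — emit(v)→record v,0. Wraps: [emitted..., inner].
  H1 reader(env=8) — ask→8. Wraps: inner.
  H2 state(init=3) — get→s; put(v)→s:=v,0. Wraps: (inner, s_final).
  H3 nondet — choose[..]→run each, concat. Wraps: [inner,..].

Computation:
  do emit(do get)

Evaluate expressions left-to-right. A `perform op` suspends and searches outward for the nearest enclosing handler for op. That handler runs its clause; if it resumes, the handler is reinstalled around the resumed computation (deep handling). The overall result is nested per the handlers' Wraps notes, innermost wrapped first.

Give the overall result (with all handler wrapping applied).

Answer: [([3, 0], 3)]

Step-by-step:
get @ H2 ⇒ 3
emit(3) @ H0 ⇒ out+=3
H0 returns [3, 0]
H1 returns [3, 0]
H2 returns ([3, 0], 3)
H3 returns [([3, 0], 3)]
= [([3, 0], 3)]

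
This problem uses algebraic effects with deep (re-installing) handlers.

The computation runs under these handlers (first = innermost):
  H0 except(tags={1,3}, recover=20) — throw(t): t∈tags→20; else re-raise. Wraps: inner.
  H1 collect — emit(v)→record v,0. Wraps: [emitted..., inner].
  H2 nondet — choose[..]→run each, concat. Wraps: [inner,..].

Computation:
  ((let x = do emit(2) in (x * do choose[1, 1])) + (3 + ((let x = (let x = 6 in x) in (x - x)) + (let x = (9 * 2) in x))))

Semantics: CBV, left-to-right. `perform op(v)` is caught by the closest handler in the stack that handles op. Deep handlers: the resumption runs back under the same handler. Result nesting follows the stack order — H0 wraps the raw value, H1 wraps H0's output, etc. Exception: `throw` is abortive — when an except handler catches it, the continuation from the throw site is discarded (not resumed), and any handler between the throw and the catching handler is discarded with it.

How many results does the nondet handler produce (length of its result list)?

Answer: 2

Working:
emit(2) @ H1 ⇒ out+=2
choose[1, 1] @ H2
  branch[0] choose=1:
    H0 returns 21
    H1 returns [2, 21]
    H2 returns [[2, 21]]
  branch[1] choose=1:
    H0 returns 21
    H1 returns [2, 21]
    H2 returns [[2, 21]]
= [[2, 21], [2, 21]]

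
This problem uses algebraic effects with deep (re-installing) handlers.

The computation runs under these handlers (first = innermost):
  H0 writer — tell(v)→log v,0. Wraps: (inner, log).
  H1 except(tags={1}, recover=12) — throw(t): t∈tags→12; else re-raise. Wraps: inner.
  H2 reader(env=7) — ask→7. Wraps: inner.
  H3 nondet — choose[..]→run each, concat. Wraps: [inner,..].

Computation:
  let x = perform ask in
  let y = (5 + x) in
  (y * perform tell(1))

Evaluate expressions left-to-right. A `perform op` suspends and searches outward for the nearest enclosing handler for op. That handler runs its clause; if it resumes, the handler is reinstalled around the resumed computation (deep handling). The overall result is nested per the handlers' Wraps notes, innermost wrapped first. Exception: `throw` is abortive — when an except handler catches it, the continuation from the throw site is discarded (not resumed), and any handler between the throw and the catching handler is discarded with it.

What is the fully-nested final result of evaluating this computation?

Working:
ask @ H2 ⇒ 7
tell(1) @ H0 ⇒ log+=1
H0 returns (0, (1))
H1 returns (0, (1))
H2 returns (0, (1))
H3 returns [(0, (1))]
= [(0, (1))]

Answer: [(0, (1))]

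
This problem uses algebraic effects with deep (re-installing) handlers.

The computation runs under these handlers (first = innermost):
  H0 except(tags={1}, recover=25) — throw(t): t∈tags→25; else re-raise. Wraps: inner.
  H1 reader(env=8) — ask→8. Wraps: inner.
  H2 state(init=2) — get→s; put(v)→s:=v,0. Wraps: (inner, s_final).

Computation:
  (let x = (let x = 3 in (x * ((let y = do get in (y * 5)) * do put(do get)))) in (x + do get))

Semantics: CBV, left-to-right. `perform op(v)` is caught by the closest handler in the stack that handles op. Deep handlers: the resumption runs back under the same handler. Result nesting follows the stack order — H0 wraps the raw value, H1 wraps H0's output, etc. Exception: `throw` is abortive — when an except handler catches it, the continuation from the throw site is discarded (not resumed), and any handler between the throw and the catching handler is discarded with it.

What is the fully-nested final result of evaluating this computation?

Answer: (2, 2)

Evaluation trace:
get @ H2 ⇒ 2
get @ H2 ⇒ 2
put(2) @ H2 ⇒ s:=2
get @ H2 ⇒ 2
H0 returns 2
H1 returns 2
H2 returns (2, 2)
= (2, 2)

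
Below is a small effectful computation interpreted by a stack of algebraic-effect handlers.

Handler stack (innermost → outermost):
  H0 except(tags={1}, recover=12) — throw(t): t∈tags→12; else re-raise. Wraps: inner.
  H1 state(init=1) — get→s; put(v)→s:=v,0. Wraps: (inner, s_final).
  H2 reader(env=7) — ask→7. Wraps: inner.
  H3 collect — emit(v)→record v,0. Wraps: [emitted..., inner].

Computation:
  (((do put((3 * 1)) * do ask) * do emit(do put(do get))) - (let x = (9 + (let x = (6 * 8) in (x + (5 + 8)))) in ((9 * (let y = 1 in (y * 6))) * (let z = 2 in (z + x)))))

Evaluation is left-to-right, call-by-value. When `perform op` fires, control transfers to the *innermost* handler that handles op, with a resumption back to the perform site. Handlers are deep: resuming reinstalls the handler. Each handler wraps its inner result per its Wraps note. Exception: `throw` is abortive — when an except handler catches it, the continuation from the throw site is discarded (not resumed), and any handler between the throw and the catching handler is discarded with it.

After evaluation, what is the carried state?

Evaluation trace:
put(3) @ H1 ⇒ s:=3
ask @ H2 ⇒ 7
get @ H1 ⇒ 3
put(3) @ H1 ⇒ s:=3
emit(0) @ H3 ⇒ out+=0
H0 returns -3888
H1 returns (-3888, 3)
H2 returns (-3888, 3)
H3 returns [0, (-3888, 3)]
= [0, (-3888, 3)]

Answer: 3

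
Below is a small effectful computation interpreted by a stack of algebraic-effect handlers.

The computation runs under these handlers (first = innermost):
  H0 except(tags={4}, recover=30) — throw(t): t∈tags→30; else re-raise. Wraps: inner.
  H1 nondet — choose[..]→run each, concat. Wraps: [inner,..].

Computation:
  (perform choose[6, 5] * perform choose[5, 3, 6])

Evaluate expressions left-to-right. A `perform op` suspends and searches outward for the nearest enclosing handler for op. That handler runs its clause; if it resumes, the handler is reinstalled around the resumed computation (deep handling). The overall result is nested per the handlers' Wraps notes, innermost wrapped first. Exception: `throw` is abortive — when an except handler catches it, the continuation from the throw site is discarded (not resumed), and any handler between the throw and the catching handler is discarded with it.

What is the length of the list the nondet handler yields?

Working:
choose[6, 5] @ H1
  branch[0] choose=6:
    choose[5, 3, 6] @ H1
      branch[0] choose=5:
        H0 returns 30
        H1 returns [30]
      branch[1] choose=3:
        H0 returns 18
        H1 returns [18]
      branch[2] choose=6:
        H0 returns 36
        H1 returns [36]
  branch[1] choose=5:
    choose[5, 3, 6] @ H1
      branch[0] choose=5:
        H0 returns 25
        H1 returns [25]
      branch[1] choose=3:
        H0 returns 15
        H1 returns [15]
      branch[2] choose=6:
        H0 returns 30
        H1 returns [30]
= [30, 18, 36, 25, 15, 30]

Answer: 6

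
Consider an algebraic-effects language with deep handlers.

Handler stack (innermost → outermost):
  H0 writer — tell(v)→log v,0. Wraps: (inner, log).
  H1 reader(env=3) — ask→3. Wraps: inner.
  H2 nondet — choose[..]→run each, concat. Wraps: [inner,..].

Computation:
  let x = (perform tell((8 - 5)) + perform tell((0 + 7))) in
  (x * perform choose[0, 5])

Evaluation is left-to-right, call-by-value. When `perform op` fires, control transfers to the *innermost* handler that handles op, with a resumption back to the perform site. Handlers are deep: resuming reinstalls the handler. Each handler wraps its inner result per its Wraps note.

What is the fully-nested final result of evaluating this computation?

Working:
tell(3) @ H0 ⇒ log+=3
tell(7) @ H0 ⇒ log+=7
choose[0, 5] @ H2
  branch[0] choose=0:
    H0 returns (0, (3, 7))
    H1 returns (0, (3, 7))
    H2 returns [(0, (3, 7))]
  branch[1] choose=5:
    H0 returns (0, (3, 7))
    H1 returns (0, (3, 7))
    H2 returns [(0, (3, 7))]
= [(0, (3, 7)), (0, (3, 7))]

Answer: [(0, (3, 7)), (0, (3, 7))]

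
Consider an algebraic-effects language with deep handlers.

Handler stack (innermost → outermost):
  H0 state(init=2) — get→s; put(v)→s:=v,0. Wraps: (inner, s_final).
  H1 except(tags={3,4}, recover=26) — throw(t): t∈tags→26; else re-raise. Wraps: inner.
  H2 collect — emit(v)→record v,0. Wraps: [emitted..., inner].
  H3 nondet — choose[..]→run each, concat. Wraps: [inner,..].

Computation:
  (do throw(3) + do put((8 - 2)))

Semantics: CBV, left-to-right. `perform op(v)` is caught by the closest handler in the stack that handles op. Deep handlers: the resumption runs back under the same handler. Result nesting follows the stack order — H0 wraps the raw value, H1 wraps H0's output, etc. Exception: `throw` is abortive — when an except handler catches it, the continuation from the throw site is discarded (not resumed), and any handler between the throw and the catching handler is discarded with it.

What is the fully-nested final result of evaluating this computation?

Answer: [[26]]

Step-by-step:
throw(3) @ H1 caught ⇒ 26
H2 returns [26]
H3 returns [[26]]
= [[26]]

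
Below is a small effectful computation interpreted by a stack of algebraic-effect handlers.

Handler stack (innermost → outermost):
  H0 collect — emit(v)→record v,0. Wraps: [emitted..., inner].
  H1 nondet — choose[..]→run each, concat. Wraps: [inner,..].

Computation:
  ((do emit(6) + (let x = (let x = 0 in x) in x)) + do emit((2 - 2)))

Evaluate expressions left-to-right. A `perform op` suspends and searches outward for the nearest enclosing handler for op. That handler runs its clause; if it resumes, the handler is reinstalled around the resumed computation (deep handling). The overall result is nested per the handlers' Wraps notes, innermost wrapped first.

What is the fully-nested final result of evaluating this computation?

Evaluation trace:
emit(6) @ H0 ⇒ out+=6
emit(0) @ H0 ⇒ out+=0
H0 returns [6, 0, 0]
H1 returns [[6, 0, 0]]
= [[6, 0, 0]]

Answer: [[6, 0, 0]]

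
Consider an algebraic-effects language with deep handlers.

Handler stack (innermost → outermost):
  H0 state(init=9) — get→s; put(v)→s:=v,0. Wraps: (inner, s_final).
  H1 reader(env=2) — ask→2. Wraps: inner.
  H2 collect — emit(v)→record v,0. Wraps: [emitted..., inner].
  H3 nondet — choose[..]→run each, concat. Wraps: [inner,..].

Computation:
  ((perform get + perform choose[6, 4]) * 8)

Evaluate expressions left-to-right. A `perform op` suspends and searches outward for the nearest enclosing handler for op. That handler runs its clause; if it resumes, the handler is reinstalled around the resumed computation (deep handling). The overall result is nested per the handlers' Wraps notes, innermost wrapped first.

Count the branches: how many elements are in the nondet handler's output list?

Evaluation trace:
get @ H0 ⇒ 9
choose[6, 4] @ H3
  branch[0] choose=6:
    H0 returns (120, 9)
    H1 returns (120, 9)
    H2 returns [(120, 9)]
    H3 returns [[(120, 9)]]
  branch[1] choose=4:
    H0 returns (104, 9)
    H1 returns (104, 9)
    H2 returns [(104, 9)]
    H3 returns [[(104, 9)]]
= [[(120, 9)], [(104, 9)]]

Answer: 2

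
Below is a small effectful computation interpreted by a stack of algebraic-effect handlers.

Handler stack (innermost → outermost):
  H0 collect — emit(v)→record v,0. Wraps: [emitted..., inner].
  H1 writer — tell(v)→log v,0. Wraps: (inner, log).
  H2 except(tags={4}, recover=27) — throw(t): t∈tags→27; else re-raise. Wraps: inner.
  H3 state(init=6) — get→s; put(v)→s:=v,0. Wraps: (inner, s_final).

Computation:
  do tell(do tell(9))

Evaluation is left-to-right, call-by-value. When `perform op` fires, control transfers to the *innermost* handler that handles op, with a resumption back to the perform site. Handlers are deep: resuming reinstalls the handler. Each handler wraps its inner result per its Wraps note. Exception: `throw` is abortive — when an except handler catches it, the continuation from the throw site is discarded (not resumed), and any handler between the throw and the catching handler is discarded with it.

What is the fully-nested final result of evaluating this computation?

Evaluation trace:
tell(9) @ H1 ⇒ log+=9
tell(0) @ H1 ⇒ log+=0
H0 returns [0]
H1 returns ([0], (9, 0))
H2 returns ([0], (9, 0))
H3 returns (([0], (9, 0)), 6)
= (([0], (9, 0)), 6)

Answer: (([0], (9, 0)), 6)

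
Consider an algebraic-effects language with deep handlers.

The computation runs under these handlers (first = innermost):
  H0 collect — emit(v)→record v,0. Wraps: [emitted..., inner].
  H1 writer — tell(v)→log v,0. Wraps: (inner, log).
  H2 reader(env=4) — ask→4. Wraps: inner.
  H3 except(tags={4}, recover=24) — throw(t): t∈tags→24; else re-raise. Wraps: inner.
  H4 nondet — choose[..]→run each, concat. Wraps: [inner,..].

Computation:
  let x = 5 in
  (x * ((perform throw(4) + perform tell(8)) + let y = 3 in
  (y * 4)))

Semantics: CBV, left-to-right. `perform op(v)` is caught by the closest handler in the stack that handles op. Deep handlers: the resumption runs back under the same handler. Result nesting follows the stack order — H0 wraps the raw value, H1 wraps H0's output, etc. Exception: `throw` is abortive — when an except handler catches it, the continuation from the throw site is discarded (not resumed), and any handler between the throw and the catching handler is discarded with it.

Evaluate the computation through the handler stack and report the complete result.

Answer: [24]

Working:
throw(4) @ H3 caught ⇒ 24
H4 returns [24]
= [24]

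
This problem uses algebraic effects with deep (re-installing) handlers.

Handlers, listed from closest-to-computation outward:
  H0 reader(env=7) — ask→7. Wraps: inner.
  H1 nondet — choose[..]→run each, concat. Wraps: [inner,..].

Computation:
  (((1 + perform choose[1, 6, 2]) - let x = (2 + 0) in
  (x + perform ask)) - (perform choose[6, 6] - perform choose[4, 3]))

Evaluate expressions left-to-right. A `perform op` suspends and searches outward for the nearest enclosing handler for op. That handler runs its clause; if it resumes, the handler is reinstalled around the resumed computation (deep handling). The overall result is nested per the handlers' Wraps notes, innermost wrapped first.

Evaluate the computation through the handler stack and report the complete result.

Answer: [-9, -10, -9, -10, -4, -5, -4, -5, -8, -9, -8, -9]

Evaluation trace:
choose[1, 6, 2] @ H1
  branch[0] choose=1:
    ask @ H0 ⇒ 7
    choose[6, 6] @ H1
      branch[0] choose=6:
        choose[4, 3] @ H1
          branch[0] choose=4:
            H0 returns -9
            H1 returns [-9]
          branch[1] choose=3:
            H0 returns -10
            H1 returns [-10]
      branch[1] choose=6:
        choose[4, 3] @ H1
          branch[0] choose=4:
            H0 returns -9
            H1 returns [-9]
          branch[1] choose=3:
            H0 returns -10
            H1 returns [-10]
  branch[1] choose=6:
    ask @ H0 ⇒ 7
    choose[6, 6] @ H1
      branch[0] choose=6:
        choose[4, 3] @ H1
          branch[0] choose=4:
            H0 returns -4
            H1 returns [-4]
          branch[1] choose=3:
            H0 returns -5
            H1 returns [-5]
      branch[1] choose=6:
        choose[4, 3] @ H1
          branch[0] choose=4:
            H0 returns -4
            H1 returns [-4]
          branch[1] choose=3:
            H0 returns -5
            H1 returns [-5]
  branch[2] choose=2:
    ask @ H0 ⇒ 7
    choose[6, 6] @ H1
      branch[0] choose=6:
        choose[4, 3] @ H1
          branch[0] choose=4:
            H0 returns -8
            H1 returns [-8]
          branch[1] choose=3:
            H0 returns -9
            H1 returns [-9]
      branch[1] choose=6:
        choose[4, 3] @ H1
          branch[0] choose=4:
            H0 returns -8
            H1 returns [-8]
          branch[1] choose=3:
            H0 returns -9
            H1 returns [-9]
= [-9, -10, -9, -10, -4, -5, -4, -5, -8, -9, -8, -9]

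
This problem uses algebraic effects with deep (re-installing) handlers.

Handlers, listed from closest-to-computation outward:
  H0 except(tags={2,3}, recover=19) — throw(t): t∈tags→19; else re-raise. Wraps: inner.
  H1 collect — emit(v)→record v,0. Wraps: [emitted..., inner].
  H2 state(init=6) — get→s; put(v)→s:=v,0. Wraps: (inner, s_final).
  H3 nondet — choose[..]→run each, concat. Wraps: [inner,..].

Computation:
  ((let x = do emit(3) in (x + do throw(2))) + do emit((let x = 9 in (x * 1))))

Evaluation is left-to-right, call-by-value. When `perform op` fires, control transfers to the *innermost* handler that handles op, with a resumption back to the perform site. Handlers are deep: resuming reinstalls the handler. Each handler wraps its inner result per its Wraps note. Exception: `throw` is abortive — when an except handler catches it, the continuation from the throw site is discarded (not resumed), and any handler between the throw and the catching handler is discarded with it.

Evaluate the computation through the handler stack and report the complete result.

Answer: [([3, 19], 6)]

Working:
emit(3) @ H1 ⇒ out+=3
throw(2) @ H0 caught ⇒ 19
H1 returns [3, 19]
H2 returns ([3, 19], 6)
H3 returns [([3, 19], 6)]
= [([3, 19], 6)]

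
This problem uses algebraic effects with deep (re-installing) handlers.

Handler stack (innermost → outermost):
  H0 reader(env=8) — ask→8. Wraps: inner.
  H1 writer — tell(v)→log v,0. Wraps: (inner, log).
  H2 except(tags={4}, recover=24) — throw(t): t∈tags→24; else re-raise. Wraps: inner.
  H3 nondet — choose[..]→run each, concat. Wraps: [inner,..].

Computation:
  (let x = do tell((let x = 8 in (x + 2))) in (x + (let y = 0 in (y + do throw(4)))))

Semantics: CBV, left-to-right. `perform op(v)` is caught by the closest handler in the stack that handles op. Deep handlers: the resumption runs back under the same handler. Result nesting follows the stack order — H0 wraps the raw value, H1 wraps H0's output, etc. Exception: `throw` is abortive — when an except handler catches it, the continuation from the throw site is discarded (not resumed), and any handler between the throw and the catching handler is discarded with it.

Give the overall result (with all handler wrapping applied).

Answer: [24]

Step-by-step:
tell(10) @ H1 ⇒ log+=10
throw(4) @ H2 caught ⇒ 24
H3 returns [24]
= [24]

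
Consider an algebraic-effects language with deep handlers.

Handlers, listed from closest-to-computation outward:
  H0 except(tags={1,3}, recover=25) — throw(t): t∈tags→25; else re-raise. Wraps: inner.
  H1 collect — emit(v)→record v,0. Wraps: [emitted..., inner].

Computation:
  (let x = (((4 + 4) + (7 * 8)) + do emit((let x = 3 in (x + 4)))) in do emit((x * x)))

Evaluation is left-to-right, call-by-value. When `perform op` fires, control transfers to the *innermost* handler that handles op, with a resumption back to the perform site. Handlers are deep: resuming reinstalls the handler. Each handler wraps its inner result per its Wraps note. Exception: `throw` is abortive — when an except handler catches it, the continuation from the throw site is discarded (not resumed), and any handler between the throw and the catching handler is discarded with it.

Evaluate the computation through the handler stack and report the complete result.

Evaluation trace:
emit(7) @ H1 ⇒ out+=7
emit(4096) @ H1 ⇒ out+=4096
H0 returns 0
H1 returns [7, 4096, 0]
= [7, 4096, 0]

Answer: [7, 4096, 0]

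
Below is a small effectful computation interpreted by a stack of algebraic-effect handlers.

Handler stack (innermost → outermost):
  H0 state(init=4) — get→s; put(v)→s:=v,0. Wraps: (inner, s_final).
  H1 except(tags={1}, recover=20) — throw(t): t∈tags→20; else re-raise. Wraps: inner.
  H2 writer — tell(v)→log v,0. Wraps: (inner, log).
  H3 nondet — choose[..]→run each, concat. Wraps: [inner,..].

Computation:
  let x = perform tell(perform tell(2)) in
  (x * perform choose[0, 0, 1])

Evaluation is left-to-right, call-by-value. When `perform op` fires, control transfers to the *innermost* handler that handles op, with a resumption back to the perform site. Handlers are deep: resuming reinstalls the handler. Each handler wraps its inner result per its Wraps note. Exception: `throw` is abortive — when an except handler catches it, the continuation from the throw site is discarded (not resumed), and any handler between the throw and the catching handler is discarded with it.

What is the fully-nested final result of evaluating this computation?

Answer: [((0, 4), (2, 0)), ((0, 4), (2, 0)), ((0, 4), (2, 0))]

Evaluation trace:
tell(2) @ H2 ⇒ log+=2
tell(0) @ H2 ⇒ log+=0
choose[0, 0, 1] @ H3
  branch[0] choose=0:
    H0 returns (0, 4)
    H1 returns (0, 4)
    H2 returns ((0, 4), (2, 0))
    H3 returns [((0, 4), (2, 0))]
  branch[1] choose=0:
    H0 returns (0, 4)
    H1 returns (0, 4)
    H2 returns ((0, 4), (2, 0))
    H3 returns [((0, 4), (2, 0))]
  branch[2] choose=1:
    H0 returns (0, 4)
    H1 returns (0, 4)
    H2 returns ((0, 4), (2, 0))
    H3 returns [((0, 4), (2, 0))]
= [((0, 4), (2, 0)), ((0, 4), (2, 0)), ((0, 4), (2, 0))]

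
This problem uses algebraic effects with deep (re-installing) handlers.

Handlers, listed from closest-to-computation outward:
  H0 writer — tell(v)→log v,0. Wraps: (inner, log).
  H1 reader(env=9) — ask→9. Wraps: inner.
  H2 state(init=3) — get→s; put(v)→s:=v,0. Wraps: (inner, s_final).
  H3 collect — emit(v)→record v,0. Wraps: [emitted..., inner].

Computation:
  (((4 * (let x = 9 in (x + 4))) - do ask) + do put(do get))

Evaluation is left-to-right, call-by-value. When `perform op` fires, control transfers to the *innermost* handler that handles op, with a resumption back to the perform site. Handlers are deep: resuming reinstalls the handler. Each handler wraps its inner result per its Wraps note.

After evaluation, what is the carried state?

Evaluation trace:
ask @ H1 ⇒ 9
get @ H2 ⇒ 3
put(3) @ H2 ⇒ s:=3
H0 returns (43, ())
H1 returns (43, ())
H2 returns ((43, ()), 3)
H3 returns [((43, ()), 3)]
= [((43, ()), 3)]

Answer: 3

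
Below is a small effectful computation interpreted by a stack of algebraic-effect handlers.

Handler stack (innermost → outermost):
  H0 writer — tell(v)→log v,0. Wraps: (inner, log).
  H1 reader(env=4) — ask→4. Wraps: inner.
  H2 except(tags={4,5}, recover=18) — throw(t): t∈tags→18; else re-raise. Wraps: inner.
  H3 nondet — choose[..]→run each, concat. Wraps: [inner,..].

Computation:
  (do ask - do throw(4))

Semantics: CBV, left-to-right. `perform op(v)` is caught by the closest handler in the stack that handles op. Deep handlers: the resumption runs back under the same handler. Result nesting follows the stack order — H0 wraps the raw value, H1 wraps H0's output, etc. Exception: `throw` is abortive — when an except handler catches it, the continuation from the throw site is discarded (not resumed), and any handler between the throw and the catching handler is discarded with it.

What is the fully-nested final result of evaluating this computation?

Answer: [18]

Evaluation trace:
ask @ H1 ⇒ 4
throw(4) @ H2 caught ⇒ 18
H3 returns [18]
= [18]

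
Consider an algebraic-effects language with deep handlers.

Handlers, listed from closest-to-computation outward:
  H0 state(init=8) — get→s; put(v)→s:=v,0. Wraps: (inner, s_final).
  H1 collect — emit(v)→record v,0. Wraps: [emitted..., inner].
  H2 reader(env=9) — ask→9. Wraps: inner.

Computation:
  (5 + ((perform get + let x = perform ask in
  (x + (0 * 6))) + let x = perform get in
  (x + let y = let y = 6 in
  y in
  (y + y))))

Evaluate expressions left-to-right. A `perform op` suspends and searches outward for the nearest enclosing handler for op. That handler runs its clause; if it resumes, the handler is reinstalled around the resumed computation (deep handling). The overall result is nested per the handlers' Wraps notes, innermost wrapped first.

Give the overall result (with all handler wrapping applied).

Working:
get @ H0 ⇒ 8
ask @ H2 ⇒ 9
get @ H0 ⇒ 8
H0 returns (42, 8)
H1 returns [(42, 8)]
H2 returns [(42, 8)]
= [(42, 8)]

Answer: [(42, 8)]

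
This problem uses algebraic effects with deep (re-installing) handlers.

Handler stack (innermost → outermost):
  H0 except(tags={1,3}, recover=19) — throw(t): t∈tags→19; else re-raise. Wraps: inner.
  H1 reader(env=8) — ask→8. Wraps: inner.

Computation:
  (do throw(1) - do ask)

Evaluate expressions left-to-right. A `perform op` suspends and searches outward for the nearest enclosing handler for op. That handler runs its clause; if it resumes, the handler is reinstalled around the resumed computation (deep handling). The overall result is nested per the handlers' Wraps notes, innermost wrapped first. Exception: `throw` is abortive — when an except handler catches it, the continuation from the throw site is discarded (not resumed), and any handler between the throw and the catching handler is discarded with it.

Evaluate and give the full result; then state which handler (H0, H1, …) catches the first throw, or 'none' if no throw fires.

Answer: 19 ; first throw caught by: H0

Evaluation trace:
throw(1) @ H0 caught ⇒ 19
H1 returns 19
= 19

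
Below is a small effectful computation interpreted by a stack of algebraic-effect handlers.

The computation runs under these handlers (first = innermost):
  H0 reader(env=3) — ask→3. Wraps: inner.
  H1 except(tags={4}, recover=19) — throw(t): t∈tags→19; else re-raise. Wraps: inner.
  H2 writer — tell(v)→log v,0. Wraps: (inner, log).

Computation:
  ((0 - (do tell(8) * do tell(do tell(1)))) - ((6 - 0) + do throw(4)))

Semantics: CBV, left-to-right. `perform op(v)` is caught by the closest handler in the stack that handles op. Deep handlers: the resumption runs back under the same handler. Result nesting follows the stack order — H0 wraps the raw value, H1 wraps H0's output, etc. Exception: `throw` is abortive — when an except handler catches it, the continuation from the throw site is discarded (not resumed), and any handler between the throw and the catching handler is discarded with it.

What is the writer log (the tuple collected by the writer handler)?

Evaluation trace:
tell(8) @ H2 ⇒ log+=8
tell(1) @ H2 ⇒ log+=1
tell(0) @ H2 ⇒ log+=0
throw(4) @ H1 caught ⇒ 19
H2 returns (19, (8, 1, 0))
= (19, (8, 1, 0))

Answer: (8, 1, 0)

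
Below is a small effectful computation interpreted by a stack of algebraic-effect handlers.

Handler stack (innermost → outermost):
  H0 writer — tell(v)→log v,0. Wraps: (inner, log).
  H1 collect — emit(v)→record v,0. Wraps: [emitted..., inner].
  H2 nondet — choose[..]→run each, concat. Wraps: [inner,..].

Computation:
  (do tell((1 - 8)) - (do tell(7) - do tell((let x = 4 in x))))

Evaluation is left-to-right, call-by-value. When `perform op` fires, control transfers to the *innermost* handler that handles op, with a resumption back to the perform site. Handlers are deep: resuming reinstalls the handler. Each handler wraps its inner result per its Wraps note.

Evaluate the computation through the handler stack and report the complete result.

Evaluation trace:
tell(-7) @ H0 ⇒ log+=-7
tell(7) @ H0 ⇒ log+=7
tell(4) @ H0 ⇒ log+=4
H0 returns (0, (-7, 7, 4))
H1 returns [(0, (-7, 7, 4))]
H2 returns [[(0, (-7, 7, 4))]]
= [[(0, (-7, 7, 4))]]

Answer: [[(0, (-7, 7, 4))]]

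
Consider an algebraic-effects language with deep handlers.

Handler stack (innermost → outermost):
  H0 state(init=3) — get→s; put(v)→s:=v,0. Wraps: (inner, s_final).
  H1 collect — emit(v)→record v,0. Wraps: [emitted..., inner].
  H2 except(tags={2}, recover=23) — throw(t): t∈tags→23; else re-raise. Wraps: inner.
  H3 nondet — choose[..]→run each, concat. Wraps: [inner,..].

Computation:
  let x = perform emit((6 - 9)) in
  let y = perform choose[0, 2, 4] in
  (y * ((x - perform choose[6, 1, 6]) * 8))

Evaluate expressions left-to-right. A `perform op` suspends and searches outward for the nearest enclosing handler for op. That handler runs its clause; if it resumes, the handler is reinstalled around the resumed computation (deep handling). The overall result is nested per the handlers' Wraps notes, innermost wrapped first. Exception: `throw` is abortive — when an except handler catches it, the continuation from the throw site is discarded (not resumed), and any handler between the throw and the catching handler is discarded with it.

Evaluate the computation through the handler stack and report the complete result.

Answer: [[-3, (0, 3)], [-3, (0, 3)], [-3, (0, 3)], [-3, (-96, 3)], [-3, (-16, 3)], [-3, (-96, 3)], [-3, (-192, 3)], [-3, (-32, 3)], [-3, (-192, 3)]]

Step-by-step:
emit(-3) @ H1 ⇒ out+=-3
choose[0, 2, 4] @ H3
  branch[0] choose=0:
    choose[6, 1, 6] @ H3
      branch[0] choose=6:
        H0 returns (0, 3)
        H1 returns [-3, (0, 3)]
        H2 returns [-3, (0, 3)]
        H3 returns [[-3, (0, 3)]]
      branch[1] choose=1:
        H0 returns (0, 3)
        H1 returns [-3, (0, 3)]
        H2 returns [-3, (0, 3)]
        H3 returns [[-3, (0, 3)]]
      branch[2] choose=6:
        H0 returns (0, 3)
        H1 returns [-3, (0, 3)]
        H2 returns [-3, (0, 3)]
        H3 returns [[-3, (0, 3)]]
  branch[1] choose=2:
    choose[6, 1, 6] @ H3
      branch[0] choose=6:
        H0 returns (-96, 3)
        H1 returns [-3, (-96, 3)]
        H2 returns [-3, (-96, 3)]
        H3 returns [[-3, (-96, 3)]]
      branch[1] choose=1:
        H0 returns (-16, 3)
        H1 returns [-3, (-16, 3)]
        H2 returns [-3, (-16, 3)]
        H3 returns [[-3, (-16, 3)]]
      branch[2] choose=6:
        H0 returns (-96, 3)
        H1 returns [-3, (-96, 3)]
        H2 returns [-3, (-96, 3)]
        H3 returns [[-3, (-96, 3)]]
  branch[2] choose=4:
    choose[6, 1, 6] @ H3
      branch[0] choose=6:
        H0 returns (-192, 3)
        H1 returns [-3, (-192, 3)]
        H2 returns [-3, (-192, 3)]
        H3 returns [[-3, (-192, 3)]]
      branch[1] choose=1:
        H0 returns (-32, 3)
        H1 returns [-3, (-32, 3)]
        H2 returns [-3, (-32, 3)]
        H3 returns [[-3, (-32, 3)]]
      branch[2] choose=6:
        H0 returns (-192, 3)
        H1 returns [-3, (-192, 3)]
        H2 returns [-3, (-192, 3)]
        H3 returns [[-3, (-192, 3)]]
= [[-3, (0, 3)], [-3, (0, 3)], [-3, (0, 3)], [-3, (-96, 3)], [-3, (-16, 3)], [-3, (-96, 3)], [-3, (-192, 3)], [-3, (-32, 3)], [-3, (-192, 3)]]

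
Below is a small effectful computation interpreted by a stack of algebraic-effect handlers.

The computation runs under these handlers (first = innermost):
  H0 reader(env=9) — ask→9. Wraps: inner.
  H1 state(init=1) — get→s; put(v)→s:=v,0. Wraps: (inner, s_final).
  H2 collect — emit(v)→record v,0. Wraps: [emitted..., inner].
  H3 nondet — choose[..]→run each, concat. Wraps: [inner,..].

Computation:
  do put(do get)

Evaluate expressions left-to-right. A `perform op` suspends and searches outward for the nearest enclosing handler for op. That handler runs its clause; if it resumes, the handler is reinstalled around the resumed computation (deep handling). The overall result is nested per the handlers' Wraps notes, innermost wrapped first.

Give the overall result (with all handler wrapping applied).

Answer: [[(0, 1)]]

Evaluation trace:
get @ H1 ⇒ 1
put(1) @ H1 ⇒ s:=1
H0 returns 0
H1 returns (0, 1)
H2 returns [(0, 1)]
H3 returns [[(0, 1)]]
= [[(0, 1)]]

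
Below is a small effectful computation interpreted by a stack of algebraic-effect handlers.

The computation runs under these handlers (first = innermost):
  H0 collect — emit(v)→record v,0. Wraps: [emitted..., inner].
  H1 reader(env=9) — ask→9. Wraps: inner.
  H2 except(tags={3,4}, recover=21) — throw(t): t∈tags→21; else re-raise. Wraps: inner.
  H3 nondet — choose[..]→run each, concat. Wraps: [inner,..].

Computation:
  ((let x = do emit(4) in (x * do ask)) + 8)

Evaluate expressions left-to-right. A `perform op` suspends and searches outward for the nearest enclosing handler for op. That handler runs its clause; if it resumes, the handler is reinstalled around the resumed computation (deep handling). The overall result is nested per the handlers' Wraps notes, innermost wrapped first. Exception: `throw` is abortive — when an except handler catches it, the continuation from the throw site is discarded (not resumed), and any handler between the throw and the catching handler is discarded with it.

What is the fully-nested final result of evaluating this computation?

Answer: [[4, 8]]

Evaluation trace:
emit(4) @ H0 ⇒ out+=4
ask @ H1 ⇒ 9
H0 returns [4, 8]
H1 returns [4, 8]
H2 returns [4, 8]
H3 returns [[4, 8]]
= [[4, 8]]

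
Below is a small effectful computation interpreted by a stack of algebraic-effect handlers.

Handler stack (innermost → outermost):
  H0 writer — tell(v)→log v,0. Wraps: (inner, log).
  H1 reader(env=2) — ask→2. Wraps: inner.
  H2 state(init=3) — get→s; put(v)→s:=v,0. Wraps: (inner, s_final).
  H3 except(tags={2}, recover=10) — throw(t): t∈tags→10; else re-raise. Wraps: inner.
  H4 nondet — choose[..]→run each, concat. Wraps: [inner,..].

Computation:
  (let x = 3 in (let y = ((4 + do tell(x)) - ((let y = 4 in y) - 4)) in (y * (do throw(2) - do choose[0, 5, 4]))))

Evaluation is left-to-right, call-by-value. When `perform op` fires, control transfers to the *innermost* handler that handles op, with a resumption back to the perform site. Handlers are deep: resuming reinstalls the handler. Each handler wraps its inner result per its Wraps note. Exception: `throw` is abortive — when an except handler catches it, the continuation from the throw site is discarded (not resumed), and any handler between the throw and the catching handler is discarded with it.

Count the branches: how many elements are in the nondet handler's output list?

Answer: 1

Evaluation trace:
tell(3) @ H0 ⇒ log+=3
throw(2) @ H3 caught ⇒ 10
H4 returns [10]
= [10]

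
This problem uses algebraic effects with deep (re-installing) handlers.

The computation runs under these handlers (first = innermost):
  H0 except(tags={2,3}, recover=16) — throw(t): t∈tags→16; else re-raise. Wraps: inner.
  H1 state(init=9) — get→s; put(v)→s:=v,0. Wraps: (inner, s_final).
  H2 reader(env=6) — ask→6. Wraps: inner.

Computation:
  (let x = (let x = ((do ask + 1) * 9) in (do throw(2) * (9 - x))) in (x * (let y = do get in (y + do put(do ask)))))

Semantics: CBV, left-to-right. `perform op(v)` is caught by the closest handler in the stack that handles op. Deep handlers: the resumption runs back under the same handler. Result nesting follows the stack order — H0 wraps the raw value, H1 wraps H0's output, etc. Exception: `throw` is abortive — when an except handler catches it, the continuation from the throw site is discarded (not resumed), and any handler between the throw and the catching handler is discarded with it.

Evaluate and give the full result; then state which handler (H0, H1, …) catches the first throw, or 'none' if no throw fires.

Step-by-step:
ask @ H2 ⇒ 6
throw(2) @ H0 caught ⇒ 16
H1 returns (16, 9)
H2 returns (16, 9)
= (16, 9)

Answer: (16, 9) ; first throw caught by: H0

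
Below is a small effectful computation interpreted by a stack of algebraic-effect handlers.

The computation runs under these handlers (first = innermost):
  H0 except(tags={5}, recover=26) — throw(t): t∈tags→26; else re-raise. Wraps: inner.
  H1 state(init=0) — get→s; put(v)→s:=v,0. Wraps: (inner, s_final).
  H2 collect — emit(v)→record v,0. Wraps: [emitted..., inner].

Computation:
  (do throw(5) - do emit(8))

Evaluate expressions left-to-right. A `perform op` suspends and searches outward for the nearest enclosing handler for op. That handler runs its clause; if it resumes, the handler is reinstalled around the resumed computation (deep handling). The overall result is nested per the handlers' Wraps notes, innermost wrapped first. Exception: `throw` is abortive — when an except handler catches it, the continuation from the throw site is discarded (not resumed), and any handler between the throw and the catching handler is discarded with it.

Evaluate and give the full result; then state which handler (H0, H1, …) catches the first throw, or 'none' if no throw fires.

Step-by-step:
throw(5) @ H0 caught ⇒ 26
H1 returns (26, 0)
H2 returns [(26, 0)]
= [(26, 0)]

Answer: [(26, 0)] ; first throw caught by: H0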